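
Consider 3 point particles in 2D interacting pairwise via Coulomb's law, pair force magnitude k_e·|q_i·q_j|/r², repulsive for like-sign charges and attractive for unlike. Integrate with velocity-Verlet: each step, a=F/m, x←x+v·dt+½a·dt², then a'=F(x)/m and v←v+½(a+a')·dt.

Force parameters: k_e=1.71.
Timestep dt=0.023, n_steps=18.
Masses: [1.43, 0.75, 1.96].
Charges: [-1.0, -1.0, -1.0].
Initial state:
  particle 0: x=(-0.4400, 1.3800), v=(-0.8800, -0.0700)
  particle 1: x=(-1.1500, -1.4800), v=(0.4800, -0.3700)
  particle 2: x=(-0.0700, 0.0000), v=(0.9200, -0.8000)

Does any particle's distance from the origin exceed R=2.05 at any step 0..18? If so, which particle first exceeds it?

step 0: x0=(-0.4400, 1.3800) x1=(-1.1500, -1.4800) x2=(-0.0700, 0.0000)
step 1: x0=(-0.4603, 1.3786) x1=(-1.1391, -1.4887) x2=(-0.0488, -0.0185)
step 2: x0=(-0.4806, 1.3775) x1=(-1.1284, -1.4979) x2=(-0.0274, -0.0370)
step 3: x0=(-0.5010, 1.3768) x1=(-1.1180, -1.5074) x2=(-0.0059, -0.0556)
step 4: x0=(-0.5215, 1.3764) x1=(-1.1078, -1.5174) x2=(0.0158, -0.0744)
step 5: x0=(-0.5421, 1.3763) x1=(-1.0979, -1.5278) x2=(0.0376, -0.0932)
step 6: x0=(-0.5627, 1.3766) x1=(-1.0882, -1.5387) x2=(0.0596, -0.1120)
step 7: x0=(-0.5834, 1.3771) x1=(-1.0788, -1.5499) x2=(0.0817, -0.1309)
step 8: x0=(-0.6042, 1.3779) x1=(-1.0696, -1.5616) x2=(0.1040, -0.1499)
step 9: x0=(-0.6251, 1.3790) x1=(-1.0607, -1.5736) x2=(0.1264, -0.1689)
step 10: x0=(-0.6461, 1.3803) x1=(-1.0520, -1.5861) x2=(0.1490, -0.1879)
step 11: x0=(-0.6671, 1.3819) x1=(-1.0436, -1.5990) x2=(0.1718, -0.2070)
step 12: x0=(-0.6883, 1.3838) x1=(-1.0354, -1.6123) x2=(0.1947, -0.2261)
step 13: x0=(-0.7095, 1.3858) x1=(-1.0275, -1.6259) x2=(0.2178, -0.2452)
step 14: x0=(-0.7308, 1.3881) x1=(-1.0198, -1.6400) x2=(0.2410, -0.2644)
step 15: x0=(-0.7522, 1.3907) x1=(-1.0124, -1.6544) x2=(0.2644, -0.2835)
step 16: x0=(-0.7736, 1.3934) x1=(-1.0052, -1.6693) x2=(0.2879, -0.3026)
step 17: x0=(-0.7952, 1.3963) x1=(-0.9982, -1.6845) x2=(0.3116, -0.3218)
step 18: x0=(-0.8168, 1.3994) x1=(-0.9915, -1.7000) x2=(0.3354, -0.3409)

no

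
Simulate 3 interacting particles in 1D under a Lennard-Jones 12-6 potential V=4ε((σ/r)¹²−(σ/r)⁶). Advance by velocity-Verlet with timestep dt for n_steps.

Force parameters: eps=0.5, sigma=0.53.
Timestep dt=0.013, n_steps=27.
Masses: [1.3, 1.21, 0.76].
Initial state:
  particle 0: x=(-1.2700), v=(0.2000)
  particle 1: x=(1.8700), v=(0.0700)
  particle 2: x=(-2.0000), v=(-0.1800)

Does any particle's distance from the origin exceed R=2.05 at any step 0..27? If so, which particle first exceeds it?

no

step 0: x0=(-1.2700) x1=(1.8700) x2=(-2.0000)
step 1: x0=(-1.2675) x1=(1.8709) x2=(-2.0022)
step 2: x0=(-1.2652) x1=(1.8718) x2=(-2.0039)
step 3: x0=(-1.2632) x1=(1.8727) x2=(-2.0054)
step 4: x0=(-1.2613) x1=(1.8736) x2=(-2.0064)
step 5: x0=(-1.2597) x1=(1.8745) x2=(-2.0072)
step 6: x0=(-1.2582) x1=(1.8755) x2=(-2.0076)
step 7: x0=(-1.2569) x1=(1.8764) x2=(-2.0076)
step 8: x0=(-1.2559) x1=(1.8773) x2=(-2.0073)
step 9: x0=(-1.2550) x1=(1.8782) x2=(-2.0067)
step 10: x0=(-1.2543) x1=(1.8791) x2=(-2.0058)
step 11: x0=(-1.2538) x1=(1.8800) x2=(-2.0045)
step 12: x0=(-1.2535) x1=(1.8809) x2=(-2.0030)
step 13: x0=(-1.2534) x1=(1.8818) x2=(-2.0010)
step 14: x0=(-1.2535) x1=(1.8827) x2=(-1.9988)
step 15: x0=(-1.2538) x1=(1.8836) x2=(-1.9962)
step 16: x0=(-1.2543) x1=(1.8846) x2=(-1.9932)
step 17: x0=(-1.2550) x1=(1.8855) x2=(-1.9899)
step 18: x0=(-1.2559) x1=(1.8864) x2=(-1.9862)
step 19: x0=(-1.2570) x1=(1.8873) x2=(-1.9821)
step 20: x0=(-1.2584) x1=(1.8882) x2=(-1.9777)
step 21: x0=(-1.2600) x1=(1.8891) x2=(-1.9728)
step 22: x0=(-1.2618) x1=(1.8900) x2=(-1.9676)
step 23: x0=(-1.2640) x1=(1.8909) x2=(-1.9619)
step 24: x0=(-1.2663) x1=(1.8918) x2=(-1.9557)
step 25: x0=(-1.2690) x1=(1.8927) x2=(-1.9491)
step 26: x0=(-1.2719) x1=(1.8937) x2=(-1.9420)
step 27: x0=(-1.2751) x1=(1.8946) x2=(-1.9344)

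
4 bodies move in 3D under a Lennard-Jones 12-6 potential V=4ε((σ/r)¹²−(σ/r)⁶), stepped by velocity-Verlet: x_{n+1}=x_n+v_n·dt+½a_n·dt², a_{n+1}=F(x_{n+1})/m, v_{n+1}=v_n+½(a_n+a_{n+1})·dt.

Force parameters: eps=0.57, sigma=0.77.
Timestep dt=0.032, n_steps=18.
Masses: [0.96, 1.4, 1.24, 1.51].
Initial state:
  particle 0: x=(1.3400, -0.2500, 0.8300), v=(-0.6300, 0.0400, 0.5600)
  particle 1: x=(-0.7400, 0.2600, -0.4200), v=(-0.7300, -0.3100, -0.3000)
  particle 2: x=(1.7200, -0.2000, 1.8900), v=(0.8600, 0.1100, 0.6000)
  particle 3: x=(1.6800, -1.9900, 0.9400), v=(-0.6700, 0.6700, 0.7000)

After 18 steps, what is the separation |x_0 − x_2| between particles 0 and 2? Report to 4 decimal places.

step 0: x0=(1.3400, -0.2500, 0.8300) x1=(-0.7400, 0.2600, -0.4200) x2=(1.7200, -0.2000, 1.8900) x3=(1.6800, -1.9900, 0.9400)
step 1: x0=(1.3200, -0.2487, 0.8484) x1=(-0.7634, 0.2501, -0.4296) x2=(1.7474, -0.1965, 1.9088) x3=(1.6586, -1.9685, 0.9624)
step 2: x0=(1.3004, -0.2475, 0.8677) x1=(-0.7867, 0.2402, -0.4392) x2=(1.7745, -0.1931, 1.9269) x3=(1.6371, -1.9470, 0.9848)
step 3: x0=(1.2812, -0.2462, 0.8878) x1=(-0.8101, 0.2302, -0.4488) x2=(1.8013, -0.1897, 1.9444) x3=(1.6157, -1.9255, 1.0072)
step 4: x0=(1.2623, -0.2450, 0.9087) x1=(-0.8334, 0.2203, -0.4584) x2=(1.8279, -0.1863, 1.9613) x3=(1.5942, -1.9038, 1.0296)
step 5: x0=(1.2438, -0.2438, 0.9302) x1=(-0.8568, 0.2104, -0.4680) x2=(1.8541, -0.1830, 1.9777) x3=(1.5727, -1.8822, 1.0521)
step 6: x0=(1.2256, -0.2427, 0.9523) x1=(-0.8801, 0.2005, -0.4776) x2=(1.8801, -0.1798, 1.9936) x3=(1.5512, -1.8604, 1.0745)
step 7: x0=(1.2078, -0.2416, 0.9749) x1=(-0.9034, 0.1905, -0.4872) x2=(1.9059, -0.1765, 2.0092) x3=(1.5297, -1.8386, 1.0969)
step 8: x0=(1.1903, -0.2406, 0.9980) x1=(-0.9268, 0.1806, -0.4967) x2=(1.9313, -0.1734, 2.0243) x3=(1.5083, -1.8167, 1.1193)
step 9: x0=(1.1732, -0.2396, 1.0215) x1=(-0.9501, 0.1707, -0.5063) x2=(1.9566, -0.1702, 2.0391) x3=(1.4867, -1.7947, 1.1418)
step 10: x0=(1.1563, -0.2387, 1.0454) x1=(-0.9735, 0.1608, -0.5159) x2=(1.9816, -0.1671, 2.0536) x3=(1.4652, -1.7727, 1.1642)
step 11: x0=(1.1398, -0.2380, 1.0697) x1=(-0.9968, 0.1508, -0.5255) x2=(2.0064, -0.1641, 2.0678) x3=(1.4437, -1.7505, 1.1867)
step 12: x0=(1.1235, -0.2373, 1.0942) x1=(-1.0201, 0.1409, -0.5351) x2=(2.0310, -0.1611, 2.0818) x3=(1.4222, -1.7282, 1.2091)
step 13: x0=(1.1075, -0.2368, 1.1191) x1=(-1.0434, 0.1310, -0.5446) x2=(2.0554, -0.1581, 2.0955) x3=(1.4006, -1.7059, 1.2316)
step 14: x0=(1.0917, -0.2364, 1.1441) x1=(-1.0668, 0.1210, -0.5542) x2=(2.0796, -0.1552, 2.1091) x3=(1.3791, -1.6833, 1.2540)
step 15: x0=(1.0762, -0.2362, 1.1694) x1=(-1.0901, 0.1111, -0.5638) x2=(2.1037, -0.1523, 2.1225) x3=(1.3575, -1.6607, 1.2765)
step 16: x0=(1.0610, -0.2362, 1.1949) x1=(-1.1134, 0.1012, -0.5734) x2=(2.1275, -0.1494, 2.1358) x3=(1.3359, -1.6379, 1.2989)
step 17: x0=(1.0459, -0.2364, 1.2206) x1=(-1.1367, 0.0913, -0.5829) x2=(2.1513, -0.1466, 2.1489) x3=(1.3143, -1.6150, 1.3214)
step 18: x0=(1.0311, -0.2368, 1.2464) x1=(-1.1601, 0.0813, -0.5925) x2=(2.1748, -0.1438, 2.1619) x3=(1.2926, -1.5918, 1.3438)

1.4679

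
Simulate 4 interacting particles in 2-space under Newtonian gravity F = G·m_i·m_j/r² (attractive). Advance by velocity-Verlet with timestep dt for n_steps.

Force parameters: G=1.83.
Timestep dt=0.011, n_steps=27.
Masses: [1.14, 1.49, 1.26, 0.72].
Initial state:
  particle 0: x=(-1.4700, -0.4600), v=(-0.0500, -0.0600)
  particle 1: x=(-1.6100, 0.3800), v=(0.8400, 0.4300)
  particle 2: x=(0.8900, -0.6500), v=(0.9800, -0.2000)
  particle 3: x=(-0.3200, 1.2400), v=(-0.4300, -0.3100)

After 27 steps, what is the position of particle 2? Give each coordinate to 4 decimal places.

(1.1446, -0.6927)

step 0: x0=(-1.4700, -0.4600) x1=(-1.6100, 0.3800) x2=(0.8900, -0.6500) x3=(-0.3200, 1.2400)
step 1: x0=(-1.4706, -0.4604) x1=(-1.6007, 0.3846) x2=(0.9007, -0.6522) x3=(-0.3248, 1.2365)
step 2: x0=(-1.4711, -0.4604) x1=(-1.5912, 0.3888) x2=(0.9114, -0.6543) x3=(-0.3297, 1.2328)
step 3: x0=(-1.4716, -0.4598) x1=(-1.5816, 0.3928) x2=(0.9219, -0.6564) x3=(-0.3347, 1.2290)
step 4: x0=(-1.4722, -0.4589) x1=(-1.5719, 0.3964) x2=(0.9323, -0.6584) x3=(-0.3399, 1.2250)
step 5: x0=(-1.4727, -0.4574) x1=(-1.5620, 0.3997) x2=(0.9426, -0.6604) x3=(-0.3452, 1.2208)
step 6: x0=(-1.4732, -0.4555) x1=(-1.5520, 0.4027) x2=(0.9528, -0.6624) x3=(-0.3506, 1.2164)
step 7: x0=(-1.4736, -0.4530) x1=(-1.5419, 0.4054) x2=(0.9629, -0.6643) x3=(-0.3561, 1.2118)
step 8: x0=(-1.4741, -0.4502) x1=(-1.5316, 0.4077) x2=(0.9730, -0.6661) x3=(-0.3618, 1.2071)
step 9: x0=(-1.4745, -0.4468) x1=(-1.5213, 0.4098) x2=(0.9829, -0.6679) x3=(-0.3677, 1.2021)
step 10: x0=(-1.4748, -0.4430) x1=(-1.5108, 0.4116) x2=(0.9927, -0.6697) x3=(-0.3736, 1.1970)
step 11: x0=(-1.4751, -0.4387) x1=(-1.5001, 0.4130) x2=(1.0024, -0.6714) x3=(-0.3797, 1.1917)
step 12: x0=(-1.4753, -0.4339) x1=(-1.4894, 0.4141) x2=(1.0120, -0.6730) x3=(-0.3860, 1.1861)
step 13: x0=(-1.4755, -0.4286) x1=(-1.4786, 0.4149) x2=(1.0216, -0.6747) x3=(-0.3924, 1.1804)
step 14: x0=(-1.4756, -0.4228) x1=(-1.4676, 0.4154) x2=(1.0310, -0.6762) x3=(-0.3990, 1.1745)
step 15: x0=(-1.4757, -0.4165) x1=(-1.4566, 0.4156) x2=(1.0403, -0.6778) x3=(-0.4058, 1.1684)
step 16: x0=(-1.4756, -0.4098) x1=(-1.4454, 0.4155) x2=(1.0495, -0.6793) x3=(-0.4127, 1.1620)
step 17: x0=(-1.4755, -0.4025) x1=(-1.4341, 0.4150) x2=(1.0587, -0.6807) x3=(-0.4198, 1.1554)
step 18: x0=(-1.4753, -0.3946) x1=(-1.4228, 0.4142) x2=(1.0677, -0.6821) x3=(-0.4270, 1.1487)
step 19: x0=(-1.4750, -0.3863) x1=(-1.4113, 0.4130) x2=(1.0766, -0.6835) x3=(-0.4345, 1.1416)
step 20: x0=(-1.4746, -0.3774) x1=(-1.3998, 0.4116) x2=(1.0855, -0.6848) x3=(-0.4421, 1.1344)
step 21: x0=(-1.4740, -0.3679) x1=(-1.3881, 0.4097) x2=(1.0942, -0.6861) x3=(-0.4500, 1.1269)
step 22: x0=(-1.4734, -0.3579) x1=(-1.3764, 0.4075) x2=(1.1028, -0.6873) x3=(-0.4580, 1.1192)
step 23: x0=(-1.4726, -0.3472) x1=(-1.3646, 0.4050) x2=(1.1114, -0.6885) x3=(-0.4662, 1.1112)
step 24: x0=(-1.4716, -0.3360) x1=(-1.3528, 0.4020) x2=(1.1198, -0.6896) x3=(-0.4747, 1.1030)
step 25: x0=(-1.4705, -0.3242) x1=(-1.3409, 0.3987) x2=(1.1282, -0.6907) x3=(-0.4833, 1.0945)
step 26: x0=(-1.4692, -0.3117) x1=(-1.3289, 0.3950) x2=(1.1364, -0.6917) x3=(-0.4922, 1.0857)
step 27: x0=(-1.4677, -0.2986) x1=(-1.3169, 0.3909) x2=(1.1446, -0.6927) x3=(-0.5014, 1.0766)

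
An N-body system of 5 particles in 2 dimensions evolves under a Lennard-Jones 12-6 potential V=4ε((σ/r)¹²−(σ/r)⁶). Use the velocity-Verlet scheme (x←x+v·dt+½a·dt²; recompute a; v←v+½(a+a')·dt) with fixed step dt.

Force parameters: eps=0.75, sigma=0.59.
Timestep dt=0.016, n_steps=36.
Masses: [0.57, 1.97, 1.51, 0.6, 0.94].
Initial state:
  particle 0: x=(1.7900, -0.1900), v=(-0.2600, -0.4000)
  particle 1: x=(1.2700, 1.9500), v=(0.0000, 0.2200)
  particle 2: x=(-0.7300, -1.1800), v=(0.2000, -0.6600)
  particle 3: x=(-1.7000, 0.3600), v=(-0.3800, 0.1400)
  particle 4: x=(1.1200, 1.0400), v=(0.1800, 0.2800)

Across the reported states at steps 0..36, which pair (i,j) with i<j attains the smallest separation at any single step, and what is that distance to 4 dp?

pair (1,4), distance 0.5981

step 0: x0=(1.7900, -0.1900) x1=(1.2700, 1.9500) x2=(-0.7300, -1.1800) x3=(-1.7000, 0.3600) x4=(1.1200, 1.0400)
step 1: x0=(1.7858, -0.1964) x1=(1.2700, 1.9534) x2=(-0.7268, -1.1906) x3=(-1.7061, 0.3622) x4=(1.1229, 1.0446)
step 2: x0=(1.7816, -0.2027) x1=(1.2700, 1.9567) x2=(-0.7236, -1.2011) x3=(-1.7122, 0.3645) x4=(1.1259, 1.0496)
step 3: x0=(1.7775, -0.2091) x1=(1.2699, 1.9599) x2=(-0.7204, -1.2117) x3=(-1.7182, 0.3667) x4=(1.1289, 1.0548)
step 4: x0=(1.7732, -0.2154) x1=(1.2698, 1.9629) x2=(-0.7172, -1.2222) x3=(-1.7243, 0.3689) x4=(1.1320, 1.0603)
step 5: x0=(1.7690, -0.2217) x1=(1.2697, 1.9657) x2=(-0.7140, -1.2328) x3=(-1.7304, 0.3712) x4=(1.1351, 1.0662)
step 6: x0=(1.7648, -0.2279) x1=(1.2696, 1.9684) x2=(-0.7108, -1.2433) x3=(-1.7364, 0.3734) x4=(1.1383, 1.0723)
step 7: x0=(1.7605, -0.2341) x1=(1.2694, 1.9709) x2=(-0.7076, -1.2539) x3=(-1.7425, 0.3756) x4=(1.1416, 1.0788)
step 8: x0=(1.7563, -0.2403) x1=(1.2692, 1.9732) x2=(-0.7044, -1.2644) x3=(-1.7486, 0.3778) x4=(1.1449, 1.0857)
step 9: x0=(1.7520, -0.2465) x1=(1.2690, 1.9754) x2=(-0.7012, -1.2750) x3=(-1.7546, 0.3800) x4=(1.1483, 1.0929)
step 10: x0=(1.7477, -0.2527) x1=(1.2688, 1.9773) x2=(-0.6980, -1.2855) x3=(-1.7607, 0.3822) x4=(1.1517, 1.1005)
step 11: x0=(1.7434, -0.2588) x1=(1.2685, 1.9791) x2=(-0.6948, -1.2961) x3=(-1.7667, 0.3844) x4=(1.1552, 1.1084)
step 12: x0=(1.7391, -0.2649) x1=(1.2683, 1.9807) x2=(-0.6916, -1.3066) x3=(-1.7728, 0.3866) x4=(1.1588, 1.1168)
step 13: x0=(1.7348, -0.2710) x1=(1.2679, 1.9821) x2=(-0.6885, -1.3172) x3=(-1.7788, 0.3889) x4=(1.1624, 1.1256)
step 14: x0=(1.7305, -0.2771) x1=(1.2676, 1.9832) x2=(-0.6853, -1.3277) x3=(-1.7849, 0.3911) x4=(1.1660, 1.1348)
step 15: x0=(1.7262, -0.2832) x1=(1.2672, 1.9842) x2=(-0.6821, -1.3382) x3=(-1.7909, 0.3933) x4=(1.1698, 1.1445)
step 16: x0=(1.7219, -0.2892) x1=(1.2669, 1.9848) x2=(-0.6789, -1.3488) x3=(-1.7970, 0.3955) x4=(1.1736, 1.1547)
step 17: x0=(1.7175, -0.2952) x1=(1.2664, 1.9853) x2=(-0.6757, -1.3593) x3=(-1.8030, 0.3976) x4=(1.1774, 1.1655)
step 18: x0=(1.7132, -0.3013) x1=(1.2660, 1.9854) x2=(-0.6725, -1.3699) x3=(-1.8091, 0.3998) x4=(1.1814, 1.1768)
step 19: x0=(1.7088, -0.3073) x1=(1.2655, 1.9853) x2=(-0.6693, -1.3804) x3=(-1.8151, 0.4020) x4=(1.1853, 1.1887)
step 20: x0=(1.7045, -0.3133) x1=(1.2650, 1.9848) x2=(-0.6661, -1.3909) x3=(-1.8212, 0.4042) x4=(1.1894, 1.2013)
step 21: x0=(1.7001, -0.3192) x1=(1.2644, 1.9840) x2=(-0.6629, -1.4015) x3=(-1.8272, 0.4064) x4=(1.1935, 1.2146)
step 22: x0=(1.6958, -0.3252) x1=(1.2639, 1.9828) x2=(-0.6597, -1.4120) x3=(-1.8333, 0.4086) x4=(1.1978, 1.2286)
step 23: x0=(1.6914, -0.3311) x1=(1.2633, 1.9813) x2=(-0.6565, -1.4226) x3=(-1.8393, 0.4108) x4=(1.2020, 1.2435)
step 24: x0=(1.6870, -0.3371) x1=(1.2626, 1.9793) x2=(-0.6533, -1.4331) x3=(-1.8453, 0.4130) x4=(1.2064, 1.2591)
step 25: x0=(1.6827, -0.3430) x1=(1.2619, 1.9770) x2=(-0.6502, -1.4436) x3=(-1.8514, 0.4152) x4=(1.2108, 1.2756)
step 26: x0=(1.6783, -0.3489) x1=(1.2612, 1.9743) x2=(-0.6470, -1.4542) x3=(-1.8574, 0.4174) x4=(1.2153, 1.2927)
step 27: x0=(1.6739, -0.3548) x1=(1.2605, 1.9714) x2=(-0.6438, -1.4647) x3=(-1.8635, 0.4195) x4=(1.2198, 1.3104)
step 28: x0=(1.6695, -0.3608) x1=(1.2598, 1.9685) x2=(-0.6406, -1.4752) x3=(-1.8695, 0.4217) x4=(1.2243, 1.3281)
step 29: x0=(1.6651, -0.3667) x1=(1.2591, 1.9660) x2=(-0.6374, -1.4858) x3=(-1.8755, 0.4239) x4=(1.2287, 1.3448)
step 30: x0=(1.6607, -0.3725) x1=(1.2585, 1.9648) x2=(-0.6342, -1.4963) x3=(-1.8816, 0.4261) x4=(1.2330, 1.3589)
step 31: x0=(1.6564, -0.3784) x1=(1.2580, 1.9659) x2=(-0.6310, -1.5068) x3=(-1.8876, 0.4283) x4=(1.2372, 1.3682)
step 32: x0=(1.6520, -0.3843) x1=(1.2575, 1.9700) x2=(-0.6278, -1.5174) x3=(-1.8936, 0.4305) x4=(1.2411, 1.3711)
step 33: x0=(1.6476, -0.3902) x1=(1.2572, 1.9770) x2=(-0.6246, -1.5279) x3=(-1.8997, 0.4326) x4=(1.2448, 1.3679)
step 34: x0=(1.6432, -0.3961) x1=(1.2569, 1.9861) x2=(-0.6214, -1.5384) x3=(-1.9057, 0.4348) x4=(1.2484, 1.3603)
step 35: x0=(1.6388, -0.4019) x1=(1.2566, 1.9963) x2=(-0.6183, -1.5490) x3=(-1.9117, 0.4370) x4=(1.2521, 1.3506)
step 36: x0=(1.6344, -0.4078) x1=(1.2563, 2.0068) x2=(-0.6151, -1.5595) x3=(-1.9178, 0.4392) x4=(1.2557, 1.3401)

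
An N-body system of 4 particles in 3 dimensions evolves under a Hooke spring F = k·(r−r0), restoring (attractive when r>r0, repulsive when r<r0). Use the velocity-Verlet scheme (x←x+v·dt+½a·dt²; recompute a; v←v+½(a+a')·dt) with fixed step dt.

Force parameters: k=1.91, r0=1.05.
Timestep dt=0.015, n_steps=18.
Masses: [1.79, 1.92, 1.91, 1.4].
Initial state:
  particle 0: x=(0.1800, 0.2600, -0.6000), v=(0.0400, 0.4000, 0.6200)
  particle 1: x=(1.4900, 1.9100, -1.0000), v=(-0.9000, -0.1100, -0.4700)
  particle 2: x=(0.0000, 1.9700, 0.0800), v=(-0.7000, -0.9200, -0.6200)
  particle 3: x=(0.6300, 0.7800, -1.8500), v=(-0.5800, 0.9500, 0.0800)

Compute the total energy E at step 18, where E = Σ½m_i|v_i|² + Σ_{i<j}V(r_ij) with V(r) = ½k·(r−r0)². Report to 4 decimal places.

step 0: x0=(0.1800, 0.2600, -0.6000) x1=(1.4900, 1.9100, -1.0000) x2=(0.0000, 1.9700, 0.0800) x3=(0.6300, 0.7800, -1.8500)
step 1: x0=(0.1807, 0.2662, -0.5907) x1=(1.4763, 1.9082, -1.0070) x2=(-0.0104, 1.9560, 0.0705) x3=(0.6213, 0.7944, -1.8485)
step 2: x0=(0.1815, 0.2728, -0.5815) x1=(1.4623, 1.9062, -1.0139) x2=(-0.0205, 1.9418, 0.0606) x3=(0.6125, 0.8091, -1.8466)
step 3: x0=(0.1826, 0.2798, -0.5724) x1=(1.4479, 1.9038, -1.0208) x2=(-0.0304, 1.9272, 0.0503) x3=(0.6037, 0.8240, -1.8441)
step 4: x0=(0.1837, 0.2872, -0.5633) x1=(1.4331, 1.9012, -1.0275) x2=(-0.0401, 1.9123, 0.0396) x3=(0.5948, 0.8392, -1.8411)
step 5: x0=(0.1851, 0.2950, -0.5543) x1=(1.4181, 1.8984, -1.0342) x2=(-0.0495, 1.8972, 0.0285) x3=(0.5859, 0.8546, -1.8376)
step 6: x0=(0.1865, 0.3032, -0.5455) x1=(1.4026, 1.8953, -1.0408) x2=(-0.0587, 1.8818, 0.0171) x3=(0.5769, 0.8702, -1.8336)
step 7: x0=(0.1882, 0.3117, -0.5367) x1=(1.3869, 1.8919, -1.0472) x2=(-0.0677, 1.8662, 0.0052) x3=(0.5679, 0.8861, -1.8291)
step 8: x0=(0.1899, 0.3206, -0.5280) x1=(1.3708, 1.8883, -1.0536) x2=(-0.0764, 1.8503, -0.0069) x3=(0.5588, 0.9022, -1.8241)
step 9: x0=(0.1918, 0.3299, -0.5194) x1=(1.3544, 1.8845, -1.0599) x2=(-0.0849, 1.8342, -0.0195) x3=(0.5496, 0.9184, -1.8187)
step 10: x0=(0.1939, 0.3395, -0.5109) x1=(1.3378, 1.8804, -1.0660) x2=(-0.0932, 1.8178, -0.0323) x3=(0.5404, 0.9348, -1.8128)
step 11: x0=(0.1961, 0.3494, -0.5025) x1=(1.3208, 1.8761, -1.0721) x2=(-0.1012, 1.8013, -0.0455) x3=(0.5311, 0.9514, -1.8065)
step 12: x0=(0.1984, 0.3597, -0.4943) x1=(1.3035, 1.8716, -1.0780) x2=(-0.1090, 1.7845, -0.0590) x3=(0.5218, 0.9682, -1.7997)
step 13: x0=(0.2008, 0.3703, -0.4862) x1=(1.2859, 1.8669, -1.0839) x2=(-0.1167, 1.7676, -0.0728) x3=(0.5124, 0.9850, -1.7925)
step 14: x0=(0.2033, 0.3811, -0.4782) x1=(1.2681, 1.8620, -1.0896) x2=(-0.1241, 1.7506, -0.0870) x3=(0.5030, 1.0020, -1.7849)
step 15: x0=(0.2060, 0.3923, -0.4703) x1=(1.2500, 1.8568, -1.0952) x2=(-0.1312, 1.7333, -0.1014) x3=(0.4934, 1.0191, -1.7768)
step 16: x0=(0.2088, 0.4038, -0.4626) x1=(1.2316, 1.8515, -1.1007) x2=(-0.1382, 1.7159, -0.1161) x3=(0.4838, 1.0363, -1.7684)
step 17: x0=(0.2117, 0.4155, -0.4550) x1=(1.2130, 1.8460, -1.1060) x2=(-0.1450, 1.6984, -0.1310) x3=(0.4742, 1.0536, -1.7596)
step 18: x0=(0.2146, 0.4275, -0.4475) x1=(1.1941, 1.8403, -1.1113) x2=(-0.1516, 1.6808, -0.1462) x3=(0.4645, 1.0709, -1.7505)
step 0 velocities: v0=(0.0400, 0.4000, 0.6200) v1=(-0.9000, -0.1100, -0.4700) v2=(-0.7000, -0.9200, -0.6200) v3=(-0.5800, 0.9500, 0.0800)
step 0: KE=4.0050, PE=4.4586, E=8.4636
step 18 velocities: v0=(0.2021, 0.8093, 0.4922) v1=(-1.2649, -0.3864, -0.3458) v2=(-0.4335, -1.1787, -1.0228) v3=(-0.6504, 1.1586, 0.6226)
step 18: KE=6.6458, PE=1.8173, E=8.4631

8.4631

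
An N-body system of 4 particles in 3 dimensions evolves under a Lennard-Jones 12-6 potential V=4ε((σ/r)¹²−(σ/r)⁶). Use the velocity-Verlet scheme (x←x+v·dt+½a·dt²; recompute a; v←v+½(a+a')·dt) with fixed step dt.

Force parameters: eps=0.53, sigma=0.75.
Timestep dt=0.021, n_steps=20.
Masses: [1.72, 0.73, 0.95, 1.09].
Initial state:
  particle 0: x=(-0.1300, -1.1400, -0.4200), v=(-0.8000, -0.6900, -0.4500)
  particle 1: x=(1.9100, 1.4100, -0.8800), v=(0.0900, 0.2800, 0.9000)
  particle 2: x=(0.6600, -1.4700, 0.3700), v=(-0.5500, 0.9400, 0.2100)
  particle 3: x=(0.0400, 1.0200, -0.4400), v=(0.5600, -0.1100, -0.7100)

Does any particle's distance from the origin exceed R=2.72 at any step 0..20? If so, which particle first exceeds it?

step 0: x0=(-0.1300, -1.1400, -0.4200) x1=(1.9100, 1.4100, -0.8800) x2=(0.6600, -1.4700, 0.3700) x3=(0.0400, 1.0200, -0.4400)
step 1: x0=(-0.1467, -1.1545, -0.4294) x1=(1.9119, 1.4159, -0.8611) x2=(0.6483, -1.4502, 0.3743) x3=(0.0518, 1.0177, -0.4549)
step 2: x0=(-0.1634, -1.1691, -0.4387) x1=(1.9138, 1.4218, -0.8422) x2=(0.6365, -1.4304, 0.3784) x3=(0.0635, 1.0154, -0.4698)
step 3: x0=(-0.1799, -1.1837, -0.4478) x1=(1.9156, 1.4276, -0.8233) x2=(0.6244, -1.4104, 0.3823) x3=(0.0753, 1.0131, -0.4847)
step 4: x0=(-0.1963, -1.1983, -0.4569) x1=(1.9175, 1.4335, -0.8044) x2=(0.6122, -1.3904, 0.3860) x3=(0.0871, 1.0107, -0.4997)
step 5: x0=(-0.2126, -1.2129, -0.4658) x1=(1.9193, 1.4394, -0.7855) x2=(0.5997, -1.3704, 0.3895) x3=(0.0989, 1.0084, -0.5146)
step 6: x0=(-0.2288, -1.2276, -0.4747) x1=(1.9211, 1.4452, -0.7666) x2=(0.5871, -1.3503, 0.3927) x3=(0.1107, 1.0061, -0.5295)
step 7: x0=(-0.2449, -1.2422, -0.4834) x1=(1.9229, 1.4511, -0.7476) x2=(0.5742, -1.3302, 0.3958) x3=(0.1225, 1.0038, -0.5444)
step 8: x0=(-0.2609, -1.2569, -0.4920) x1=(1.9247, 1.4569, -0.7287) x2=(0.5613, -1.3101, 0.3987) x3=(0.1344, 1.0014, -0.5593)
step 9: x0=(-0.2768, -1.2716, -0.5005) x1=(1.9264, 1.4628, -0.7098) x2=(0.5481, -1.2900, 0.4015) x3=(0.1462, 0.9991, -0.5742)
step 10: x0=(-0.2926, -1.2863, -0.5090) x1=(1.9282, 1.4686, -0.6909) x2=(0.5348, -1.2698, 0.4040) x3=(0.1581, 0.9968, -0.5892)
step 11: x0=(-0.3084, -1.3010, -0.5173) x1=(1.9299, 1.4745, -0.6719) x2=(0.5213, -1.2497, 0.4064) x3=(0.1699, 0.9945, -0.6041)
step 12: x0=(-0.3240, -1.3156, -0.5256) x1=(1.9316, 1.4803, -0.6530) x2=(0.5077, -1.2296, 0.4087) x3=(0.1818, 0.9921, -0.6190)
step 13: x0=(-0.3396, -1.3303, -0.5337) x1=(1.9333, 1.4861, -0.6341) x2=(0.4940, -1.2095, 0.4108) x3=(0.1937, 0.9898, -0.6339)
step 14: x0=(-0.3552, -1.3449, -0.5418) x1=(1.9350, 1.4919, -0.6152) x2=(0.4802, -1.1894, 0.4128) x3=(0.2056, 0.9875, -0.6488)
step 15: x0=(-0.3706, -1.3596, -0.5499) x1=(1.9366, 1.4977, -0.5963) x2=(0.4662, -1.1693, 0.4146) x3=(0.2175, 0.9851, -0.6638)
step 16: x0=(-0.3860, -1.3742, -0.5578) x1=(1.9382, 1.5035, -0.5773) x2=(0.4521, -1.1492, 0.4163) x3=(0.2294, 0.9828, -0.6787)
step 17: x0=(-0.4014, -1.3888, -0.5657) x1=(1.9398, 1.5093, -0.5584) x2=(0.4380, -1.1292, 0.4179) x3=(0.2414, 0.9805, -0.6936)
step 18: x0=(-0.4167, -1.4034, -0.5736) x1=(1.9414, 1.5151, -0.5395) x2=(0.4237, -1.1092, 0.4194) x3=(0.2534, 0.9782, -0.7085)
step 19: x0=(-0.4319, -1.4180, -0.5814) x1=(1.9430, 1.5209, -0.5206) x2=(0.4094, -1.0892, 0.4208) x3=(0.2653, 0.9758, -0.7234)
step 20: x0=(-0.4472, -1.4325, -0.5891) x1=(1.9445, 1.5267, -0.5016) x2=(0.3950, -1.0692, 0.4221) x3=(0.2773, 0.9735, -0.7383)

no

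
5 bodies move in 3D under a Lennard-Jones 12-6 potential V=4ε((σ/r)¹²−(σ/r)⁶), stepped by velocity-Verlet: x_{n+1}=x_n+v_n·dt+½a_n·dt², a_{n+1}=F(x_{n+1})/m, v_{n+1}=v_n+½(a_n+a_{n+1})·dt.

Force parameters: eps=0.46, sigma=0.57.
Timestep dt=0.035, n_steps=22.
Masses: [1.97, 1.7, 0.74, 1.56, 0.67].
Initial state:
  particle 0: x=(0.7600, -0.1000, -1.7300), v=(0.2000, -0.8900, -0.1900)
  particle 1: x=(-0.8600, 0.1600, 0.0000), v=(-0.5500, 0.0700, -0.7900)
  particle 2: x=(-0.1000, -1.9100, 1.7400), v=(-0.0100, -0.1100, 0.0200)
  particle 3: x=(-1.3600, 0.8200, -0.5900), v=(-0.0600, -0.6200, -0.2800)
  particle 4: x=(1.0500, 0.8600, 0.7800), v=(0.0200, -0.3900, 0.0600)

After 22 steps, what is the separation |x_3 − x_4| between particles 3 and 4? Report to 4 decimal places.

3.2390

step 0: x0=(0.7600, -0.1000, -1.7300) x1=(-0.8600, 0.1600, 0.0000) x2=(-0.1000, -1.9100, 1.7400) x3=(-1.3600, 0.8200, -0.5900) x4=(1.0500, 0.8600, 0.7800)
step 1: x0=(0.7670, -0.1311, -1.7366) x1=(-0.8793, 0.1625, -0.0277) x2=(-0.1004, -1.9138, 1.7407) x3=(-1.3620, 0.7982, -0.5997) x4=(1.0507, 0.8463, 0.7821)
step 2: x0=(0.7740, -0.1623, -1.7433) x1=(-0.8987, 0.1652, -0.0556) x2=(-0.1007, -1.9177, 1.7414) x3=(-1.3639, 0.7762, -0.6093) x4=(1.0514, 0.8327, 0.7842)
step 3: x0=(0.7810, -0.1934, -1.7499) x1=(-0.9184, 0.1682, -0.0837) x2=(-0.1011, -1.9215, 1.7421) x3=(-1.3656, 0.7540, -0.6186) x4=(1.0521, 0.8190, 0.7863)
step 4: x0=(0.7880, -0.2246, -1.7566) x1=(-0.9382, 0.1714, -0.1121) x2=(-0.1014, -1.9254, 1.7428) x3=(-1.3671, 0.7314, -0.6276) x4=(1.0528, 0.8054, 0.7884)
step 5: x0=(0.7950, -0.2557, -1.7632) x1=(-0.9584, 0.1750, -0.1408) x2=(-0.1018, -1.9292, 1.7435) x3=(-1.3682, 0.7085, -0.6362) x4=(1.0535, 0.7917, 0.7905)
step 6: x0=(0.8020, -0.2869, -1.7699) x1=(-0.9789, 0.1791, -0.1699) x2=(-0.1021, -1.9331, 1.7442) x3=(-1.3689, 0.6850, -0.6444) x4=(1.0541, 0.7781, 0.7926)
step 7: x0=(0.8090, -0.3180, -1.7765) x1=(-0.9999, 0.1839, -0.1997) x2=(-0.1025, -1.9369, 1.7449) x3=(-1.3691, 0.6608, -0.6519) x4=(1.0548, 0.7644, 0.7947)
step 8: x0=(0.8160, -0.3492, -1.7832) x1=(-1.0215, 0.1894, -0.2302) x2=(-0.1028, -1.9408, 1.7456) x3=(-1.3686, 0.6357, -0.6586) x4=(1.0555, 0.7508, 0.7967)
step 9: x0=(0.8230, -0.3803, -1.7898) x1=(-1.0437, 0.1958, -0.2615) x2=(-0.1032, -1.9446, 1.7463) x3=(-1.3674, 0.6097, -0.6644) x4=(1.0562, 0.7371, 0.7988)
step 10: x0=(0.8300, -0.4115, -1.7965) x1=(-1.0665, 0.2028, -0.2934) x2=(-0.1035, -1.9485, 1.7470) x3=(-1.3657, 0.5831, -0.6695) x4=(1.0569, 0.7234, 0.8009)
step 11: x0=(0.8370, -0.4426, -1.8031) x1=(-1.0880, 0.2082, -0.3238) x2=(-0.1039, -1.9523, 1.7477) x3=(-1.3653, 0.5581, -0.6764) x4=(1.0575, 0.7098, 0.8030)
step 12: x0=(0.8440, -0.4738, -1.8098) x1=(-1.1024, 0.2047, -0.3452) x2=(-0.1042, -1.9562, 1.7484) x3=(-1.3726, 0.5429, -0.6930) x4=(1.0582, 0.6961, 0.8051)
step 13: x0=(0.8510, -0.5049, -1.8164) x1=(-1.1059, 0.1875, -0.3525) x2=(-0.1046, -1.9600, 1.7491) x3=(-1.3918, 0.5426, -0.7249) x4=(1.0589, 0.6825, 0.8072)
step 14: x0=(0.8579, -0.5361, -1.8230) x1=(-1.1059, 0.1660, -0.3553) x2=(-0.1049, -1.9639, 1.7498) x3=(-1.4149, 0.5470, -0.7619) x4=(1.0596, 0.6688, 0.8092)
step 15: x0=(0.8649, -0.5672, -1.8297) x1=(-1.1059, 0.1444, -0.3579) x2=(-0.1053, -1.9677, 1.7505) x3=(-1.4381, 0.5516, -0.7989) x4=(1.0602, 0.6551, 0.8113)
step 16: x0=(0.8719, -0.5984, -1.8363) x1=(-1.1064, 0.1235, -0.3614) x2=(-0.1056, -1.9715, 1.7512) x3=(-1.4605, 0.5553, -0.8351) x4=(1.0609, 0.6415, 0.8134)
step 17: x0=(0.8789, -0.6295, -1.8430) x1=(-1.1076, 0.1034, -0.3657) x2=(-0.1060, -1.9754, 1.7519) x3=(-1.4823, 0.5581, -0.8703) x4=(1.0616, 0.6278, 0.8155)
step 18: x0=(0.8859, -0.6607, -1.8496) x1=(-1.1093, 0.0840, -0.3708) x2=(-0.1063, -1.9792, 1.7525) x3=(-1.5034, 0.5603, -0.9047) x4=(1.0622, 0.6141, 0.8176)
step 19: x0=(0.8929, -0.6918, -1.8562) x1=(-1.1115, 0.0651, -0.3764) x2=(-0.1067, -1.9831, 1.7532) x3=(-1.5242, 0.5619, -0.9385) x4=(1.0629, 0.6005, 0.8196)
step 20: x0=(0.8999, -0.7230, -1.8629) x1=(-1.1139, 0.0465, -0.3825) x2=(-0.1070, -1.9869, 1.7539) x3=(-1.5445, 0.5630, -0.9718) x4=(1.0636, 0.5868, 0.8217)
step 21: x0=(0.9069, -0.7541, -1.8695) x1=(-1.1166, 0.0283, -0.3889) x2=(-0.1074, -1.9907, 1.7546) x3=(-1.5646, 0.5639, -1.0048) x4=(1.0642, 0.5731, 0.8238)
step 22: x0=(0.9139, -0.7852, -1.8762) x1=(-1.1195, 0.0103, -0.3955) x2=(-0.1077, -1.9946, 1.7553) x3=(-1.5845, 0.5645, -1.0375) x4=(1.0649, 0.5595, 0.8259)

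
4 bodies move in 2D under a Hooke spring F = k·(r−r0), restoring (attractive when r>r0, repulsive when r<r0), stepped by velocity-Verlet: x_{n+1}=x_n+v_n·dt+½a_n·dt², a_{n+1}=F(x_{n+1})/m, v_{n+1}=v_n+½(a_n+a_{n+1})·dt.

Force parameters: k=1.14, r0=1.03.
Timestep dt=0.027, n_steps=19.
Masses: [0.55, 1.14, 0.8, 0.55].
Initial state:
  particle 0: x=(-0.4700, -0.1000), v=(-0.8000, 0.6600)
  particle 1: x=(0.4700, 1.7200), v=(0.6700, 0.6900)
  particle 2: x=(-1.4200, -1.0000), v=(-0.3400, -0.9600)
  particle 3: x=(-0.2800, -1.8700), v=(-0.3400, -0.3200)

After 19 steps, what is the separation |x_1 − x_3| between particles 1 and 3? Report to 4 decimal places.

step 0: x0=(-0.4700, -0.1000) x1=(0.4700, 1.7200) x2=(-1.4200, -1.0000) x3=(-0.2800, -1.8700)
step 1: x0=(-0.4913, -0.0822) x1=(0.4872, 1.7367) x2=(-1.4282, -1.0250) x3=(-0.2891, -1.8759)
step 2: x0=(-0.5121, -0.0645) x1=(0.5028, 1.7494) x2=(-1.4345, -1.0480) x3=(-0.2979, -1.8764)
step 3: x0=(-0.5323, -0.0470) x1=(0.5165, 1.7581) x2=(-1.4389, -1.0690) x3=(-0.3065, -1.8714)
step 4: x0=(-0.5519, -0.0297) x1=(0.5284, 1.7628) x2=(-1.4413, -1.0878) x3=(-0.3147, -1.8609)
step 5: x0=(-0.5708, -0.0126) x1=(0.5385, 1.7635) x2=(-1.4417, -1.1045) x3=(-0.3226, -1.8450)
step 6: x0=(-0.5891, 0.0042) x1=(0.5467, 1.7601) x2=(-1.4402, -1.1190) x3=(-0.3302, -1.8236)
step 7: x0=(-0.6067, 0.0206) x1=(0.5529, 1.7527) x2=(-1.4368, -1.1312) x3=(-0.3373, -1.7968)
step 8: x0=(-0.6235, 0.0367) x1=(0.5573, 1.7413) x2=(-1.4314, -1.1411) x3=(-0.3439, -1.7648)
step 9: x0=(-0.6396, 0.0524) x1=(0.5597, 1.7260) x2=(-1.4241, -1.1487) x3=(-0.3501, -1.7277)
step 10: x0=(-0.6550, 0.0676) x1=(0.5602, 1.7068) x2=(-1.4150, -1.1539) x3=(-0.3557, -1.6855)
step 11: x0=(-0.6696, 0.0825) x1=(0.5588, 1.6838) x2=(-1.4040, -1.1568) x3=(-0.3607, -1.6385)
step 12: x0=(-0.6833, 0.0970) x1=(0.5555, 1.6571) x2=(-1.3913, -1.1572) x3=(-0.3652, -1.5869)
step 13: x0=(-0.6963, 0.1110) x1=(0.5502, 1.6268) x2=(-1.3769, -1.1553) x3=(-0.3689, -1.5308)
step 14: x0=(-0.7086, 0.1247) x1=(0.5431, 1.5929) x2=(-1.3609, -1.1510) x3=(-0.3720, -1.4704)
step 15: x0=(-0.7200, 0.1379) x1=(0.5342, 1.5557) x2=(-1.3433, -1.1443) x3=(-0.3743, -1.4060)
step 16: x0=(-0.7306, 0.1508) x1=(0.5235, 1.5152) x2=(-1.3242, -1.1354) x3=(-0.3759, -1.3378)
step 17: x0=(-0.7404, 0.1633) x1=(0.5110, 1.4715) x2=(-1.3036, -1.1242) x3=(-0.3766, -1.2660)
step 18: x0=(-0.7496, 0.1755) x1=(0.4968, 1.4249) x2=(-1.2818, -1.1108) x3=(-0.3765, -1.1910)
step 19: x0=(-0.7579, 0.1874) x1=(0.4810, 1.3755) x2=(-1.2587, -1.0953) x3=(-0.3756, -1.1129)

2.6317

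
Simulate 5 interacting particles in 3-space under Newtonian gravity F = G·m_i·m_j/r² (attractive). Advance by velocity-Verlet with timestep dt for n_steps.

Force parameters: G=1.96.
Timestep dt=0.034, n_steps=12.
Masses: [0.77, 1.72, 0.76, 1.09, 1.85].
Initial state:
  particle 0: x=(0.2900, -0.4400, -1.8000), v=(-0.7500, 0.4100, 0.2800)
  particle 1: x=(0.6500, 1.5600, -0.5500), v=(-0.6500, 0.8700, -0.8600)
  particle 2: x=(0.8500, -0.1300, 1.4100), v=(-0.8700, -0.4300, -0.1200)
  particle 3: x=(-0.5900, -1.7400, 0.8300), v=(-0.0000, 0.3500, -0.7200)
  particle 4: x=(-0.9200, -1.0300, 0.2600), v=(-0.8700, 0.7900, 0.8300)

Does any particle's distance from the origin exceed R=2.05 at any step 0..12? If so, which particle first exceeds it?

yes, particle 1

step 0: x0=(0.2900, -0.4400, -1.8000) x1=(0.6500, 1.5600, -0.5500) x2=(0.8500, -0.1300, 1.4100) x3=(-0.5900, -1.7400, 0.8300) x4=(-0.9200, -1.0300, 0.2600)
step 1: x0=(0.2644, -0.4259, -1.7898) x1=(0.6278, 1.5891, -0.5791) x2=(0.8199, -0.1448, 1.4054) x3=(-0.5906, -1.7262, 0.8041) x4=(-0.9488, -1.0038, 0.2889)
step 2: x0=(0.2384, -0.4115, -1.7783) x1=(0.6052, 1.6173, -0.6081) x2=(0.7888, -0.1599, 1.3996) x3=(-0.5925, -1.7083, 0.7756) x4=(-0.9761, -0.9792, 0.3191)
step 3: x0=(0.2122, -0.3967, -1.7655) x1=(0.5824, 1.6446, -0.6368) x2=(0.7566, -0.1753, 1.3927) x3=(-0.5960, -1.6862, 0.7446) x4=(-1.0016, -0.9562, 0.3504)
step 4: x0=(0.1858, -0.3816, -1.7514) x1=(0.5592, 1.6710, -0.6653) x2=(0.7233, -0.1911, 1.3847) x3=(-0.6012, -1.6597, 0.7114) x4=(-1.0252, -0.9350, 0.3828)
step 5: x0=(0.1591, -0.3662, -1.7360) x1=(0.5358, 1.6965, -0.6936) x2=(0.6889, -0.2073, 1.3755) x3=(-0.6085, -1.6283, 0.6762) x4=(-1.0467, -0.9158, 0.4162)
step 6: x0=(0.1321, -0.3504, -1.7192) x1=(0.5121, 1.7210, -0.7217) x2=(0.6532, -0.2239, 1.3651) x3=(-0.6181, -1.5919, 0.6392) x4=(-1.0660, -0.8986, 0.4503)
step 7: x0=(0.1049, -0.3343, -1.7012) x1=(0.4882, 1.7447, -0.7495) x2=(0.6162, -0.2409, 1.3536) x3=(-0.6304, -1.5501, 0.6007) x4=(-1.0829, -0.8839, 0.4849)
step 8: x0=(0.0774, -0.3178, -1.6818) x1=(0.4639, 1.7675, -0.7772) x2=(0.5780, -0.2584, 1.3409) x3=(-0.6458, -1.5025, 0.5612) x4=(-1.0970, -0.8717, 0.5200)
step 9: x0=(0.0497, -0.3009, -1.6612) x1=(0.4394, 1.7894, -0.8046) x2=(0.5383, -0.2763, 1.3269) x3=(-0.6648, -1.4485, 0.5212) x4=(-1.1081, -0.8623, 0.5550)
step 10: x0=(0.0218, -0.2836, -1.6391) x1=(0.4145, 1.8104, -0.8318) x2=(0.4971, -0.2947, 1.3116) x3=(-0.6879, -1.3877, 0.4815) x4=(-1.1157, -0.8561, 0.5897)
step 11: x0=(-0.0064, -0.2660, -1.6158) x1=(0.3894, 1.8305, -0.8587) x2=(0.4544, -0.3137, 1.2950) x3=(-0.7160, -1.3194, 0.4430) x4=(-1.1194, -0.8534, 0.6234)
step 12: x0=(-0.0348, -0.2480, -1.5910) x1=(0.3641, 1.8497, -0.8854) x2=(0.4099, -0.3332, 1.2771) x3=(-0.7499, -1.2430, 0.4073) x4=(-1.1187, -0.8546, 0.6553)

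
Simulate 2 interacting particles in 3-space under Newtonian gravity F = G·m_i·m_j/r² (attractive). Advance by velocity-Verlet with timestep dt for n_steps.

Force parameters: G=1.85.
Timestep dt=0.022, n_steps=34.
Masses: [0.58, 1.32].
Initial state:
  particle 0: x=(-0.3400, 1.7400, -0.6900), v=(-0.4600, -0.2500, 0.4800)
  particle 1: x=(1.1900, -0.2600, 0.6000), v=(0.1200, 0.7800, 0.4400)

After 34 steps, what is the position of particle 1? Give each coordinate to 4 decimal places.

(1.2548, 0.3491, 0.9101)

step 0: x0=(-0.3400, 1.7400, -0.6900) x1=(1.1900, -0.2600, 0.6000)
step 1: x0=(-0.3501, 1.7344, -0.6794) x1=(1.1926, -0.2428, 0.6097)
step 2: x0=(-0.3601, 1.7288, -0.6687) x1=(1.1952, -0.2256, 0.6193)
step 3: x0=(-0.3700, 1.7230, -0.6580) x1=(1.1978, -0.2083, 0.6289)
step 4: x0=(-0.3798, 1.7172, -0.6472) x1=(1.2003, -0.1910, 0.6385)
step 5: x0=(-0.3896, 1.7112, -0.6363) x1=(1.2027, -0.1736, 0.6480)
step 6: x0=(-0.3992, 1.7051, -0.6254) x1=(1.2052, -0.1562, 0.6575)
step 7: x0=(-0.4088, 1.6990, -0.6144) x1=(1.2076, -0.1388, 0.6670)
step 8: x0=(-0.4183, 1.6927, -0.6033) x1=(1.2099, -0.1213, 0.6765)
step 9: x0=(-0.4277, 1.6863, -0.5922) x1=(1.2123, -0.1037, 0.6859)
step 10: x0=(-0.4370, 1.6798, -0.5809) x1=(1.2145, -0.0861, 0.6953)
step 11: x0=(-0.4462, 1.6732, -0.5696) x1=(1.2168, -0.0685, 0.7046)
step 12: x0=(-0.4553, 1.6665, -0.5582) x1=(1.2190, -0.0508, 0.7139)
step 13: x0=(-0.4643, 1.6597, -0.5468) x1=(1.2211, -0.0331, 0.7232)
step 14: x0=(-0.4732, 1.6529, -0.5353) x1=(1.2232, -0.0153, 0.7325)
step 15: x0=(-0.4820, 1.6459, -0.5237) x1=(1.2253, 0.0025, 0.7417)
step 16: x0=(-0.4906, 1.6388, -0.5120) x1=(1.2273, 0.0204, 0.7509)
step 17: x0=(-0.4992, 1.6316, -0.5002) x1=(1.2293, 0.0383, 0.7601)
step 18: x0=(-0.5077, 1.6243, -0.4884) x1=(1.2312, 0.0562, 0.7692)
step 19: x0=(-0.5161, 1.6169, -0.4765) x1=(1.2330, 0.0742, 0.7783)
step 20: x0=(-0.5243, 1.6094, -0.4645) x1=(1.2349, 0.0922, 0.7873)
step 21: x0=(-0.5325, 1.6018, -0.4524) x1=(1.2366, 0.1103, 0.7963)
step 22: x0=(-0.5405, 1.5942, -0.4402) x1=(1.2384, 0.1284, 0.8053)
step 23: x0=(-0.5484, 1.5864, -0.4280) x1=(1.2400, 0.1466, 0.8142)
step 24: x0=(-0.5562, 1.5785, -0.4157) x1=(1.2417, 0.1648, 0.8231)
step 25: x0=(-0.5639, 1.5705, -0.4033) x1=(1.2432, 0.1830, 0.8320)
step 26: x0=(-0.5715, 1.5625, -0.3908) x1=(1.2447, 0.2013, 0.8408)
step 27: x0=(-0.5789, 1.5543, -0.3782) x1=(1.2462, 0.2197, 0.8496)
step 28: x0=(-0.5862, 1.5461, -0.3655) x1=(1.2476, 0.2380, 0.8584)
step 29: x0=(-0.5934, 1.5377, -0.3528) x1=(1.2489, 0.2564, 0.8671)
step 30: x0=(-0.6004, 1.5293, -0.3400) x1=(1.2502, 0.2749, 0.8758)
step 31: x0=(-0.6073, 1.5208, -0.3270) x1=(1.2514, 0.2934, 0.8844)
step 32: x0=(-0.6141, 1.5122, -0.3140) x1=(1.2526, 0.3119, 0.8930)
step 33: x0=(-0.6207, 1.5035, -0.3009) x1=(1.2537, 0.3305, 0.9016)
step 34: x0=(-0.6272, 1.4947, -0.2878) x1=(1.2548, 0.3491, 0.9101)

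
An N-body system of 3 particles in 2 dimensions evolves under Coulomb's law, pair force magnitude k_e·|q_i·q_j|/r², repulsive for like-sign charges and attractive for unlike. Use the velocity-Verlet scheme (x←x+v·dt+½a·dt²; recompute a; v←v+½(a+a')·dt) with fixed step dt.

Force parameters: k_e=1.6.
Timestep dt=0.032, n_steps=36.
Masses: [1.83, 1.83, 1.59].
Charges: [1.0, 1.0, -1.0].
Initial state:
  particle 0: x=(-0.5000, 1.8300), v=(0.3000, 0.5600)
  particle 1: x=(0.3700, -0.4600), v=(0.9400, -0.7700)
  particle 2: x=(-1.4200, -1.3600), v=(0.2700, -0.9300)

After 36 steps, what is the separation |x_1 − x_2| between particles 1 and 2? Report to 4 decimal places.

2.4970

step 0: x0=(-0.5000, 1.8300) x1=(0.3700, -0.4600) x2=(-1.4200, -1.3600)
step 1: x0=(-0.4904, 1.8480) x1=(0.4000, -0.4848) x2=(-1.4112, -1.3897)
step 2: x0=(-0.4809, 1.8660) x1=(0.4299, -0.5098) x2=(-1.4022, -1.4191)
step 3: x0=(-0.4715, 1.8840) x1=(0.4596, -0.5350) x2=(-1.3930, -1.4484)
step 4: x0=(-0.4622, 1.9021) x1=(0.4892, -0.5604) x2=(-1.3835, -1.4775)
step 5: x0=(-0.4529, 1.9203) x1=(0.5186, -0.5860) x2=(-1.3737, -1.5063)
step 6: x0=(-0.4437, 1.9385) x1=(0.5479, -0.6119) x2=(-1.3637, -1.5350)
step 7: x0=(-0.4345, 1.9568) x1=(0.5771, -0.6379) x2=(-1.3536, -1.5636)
step 8: x0=(-0.4254, 1.9751) x1=(0.6061, -0.6642) x2=(-1.3431, -1.5919)
step 9: x0=(-0.4164, 1.9934) x1=(0.6350, -0.6906) x2=(-1.3325, -1.6201)
step 10: x0=(-0.4074, 2.0118) x1=(0.6638, -0.7172) x2=(-1.3217, -1.6481)
step 11: x0=(-0.3984, 2.0302) x1=(0.6924, -0.7440) x2=(-1.3106, -1.6760)
step 12: x0=(-0.3895, 2.0486) x1=(0.7209, -0.7709) x2=(-1.2993, -1.7037)
step 13: x0=(-0.3807, 2.0671) x1=(0.7493, -0.7981) x2=(-1.2879, -1.7313)
step 14: x0=(-0.3719, 2.0856) x1=(0.7776, -0.8253) x2=(-1.2762, -1.7587)
step 15: x0=(-0.3632, 2.1042) x1=(0.8057, -0.8528) x2=(-1.2643, -1.7859)
step 16: x0=(-0.3545, 2.1227) x1=(0.8337, -0.8804) x2=(-1.2522, -1.8130)
step 17: x0=(-0.3458, 2.1413) x1=(0.8616, -0.9081) x2=(-1.2400, -1.8400)
step 18: x0=(-0.3372, 2.1600) x1=(0.8893, -0.9360) x2=(-1.2275, -1.8668)
step 19: x0=(-0.3287, 2.1786) x1=(0.9170, -0.9640) x2=(-1.2149, -1.8935)
step 20: x0=(-0.3201, 2.1973) x1=(0.9445, -0.9922) x2=(-1.2020, -1.9201)
step 21: x0=(-0.3116, 2.2159) x1=(0.9719, -1.0205) x2=(-1.1890, -1.9465)
step 22: x0=(-0.3032, 2.2346) x1=(0.9991, -1.0489) x2=(-1.1758, -1.9728)
step 23: x0=(-0.2948, 2.2534) x1=(1.0263, -1.0775) x2=(-1.1624, -1.9989)
step 24: x0=(-0.2864, 2.2721) x1=(1.0533, -1.1062) x2=(-1.1488, -2.0250)
step 25: x0=(-0.2780, 2.2909) x1=(1.0802, -1.1350) x2=(-1.1351, -2.0509)
step 26: x0=(-0.2697, 2.3097) x1=(1.1070, -1.1639) x2=(-1.1212, -2.0767)
step 27: x0=(-0.2615, 2.3284) x1=(1.1336, -1.1930) x2=(-1.1071, -2.1024)
step 28: x0=(-0.2532, 2.3473) x1=(1.1602, -1.2222) x2=(-1.0928, -2.1279)
step 29: x0=(-0.2450, 2.3661) x1=(1.1866, -1.2515) x2=(-1.0784, -2.1534)
step 30: x0=(-0.2368, 2.3849) x1=(1.2129, -1.2809) x2=(-1.0638, -2.1787)
step 31: x0=(-0.2286, 2.4038) x1=(1.2391, -1.3104) x2=(-1.0490, -2.2040)
step 32: x0=(-0.2205, 2.4226) x1=(1.2652, -1.3400) x2=(-1.0341, -2.2291)
step 33: x0=(-0.2124, 2.4415) x1=(1.2911, -1.3697) x2=(-1.0190, -2.2541)
step 34: x0=(-0.2043, 2.4604) x1=(1.3169, -1.3995) x2=(-1.0037, -2.2790)
step 35: x0=(-0.1963, 2.4793) x1=(1.3427, -1.4294) x2=(-0.9882, -2.3038)
step 36: x0=(-0.1882, 2.4982) x1=(1.3683, -1.4594) x2=(-0.9726, -2.3285)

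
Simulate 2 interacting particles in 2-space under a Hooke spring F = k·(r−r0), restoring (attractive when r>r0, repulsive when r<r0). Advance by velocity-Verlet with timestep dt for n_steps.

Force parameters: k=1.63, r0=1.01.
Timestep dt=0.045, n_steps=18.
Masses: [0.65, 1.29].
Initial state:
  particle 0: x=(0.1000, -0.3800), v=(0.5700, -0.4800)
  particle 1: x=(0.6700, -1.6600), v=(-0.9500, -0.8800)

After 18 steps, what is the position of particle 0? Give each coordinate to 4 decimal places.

step 0: x0=(0.1000, -0.3800) x1=(0.6700, -1.6600)
step 1: x0=(0.1261, -0.4025) x1=(0.6270, -1.6991)
step 2: x0=(0.1528, -0.4268) x1=(0.5837, -1.7374)
step 3: x0=(0.1801, -0.4529) x1=(0.5401, -1.7747)
step 4: x0=(0.2080, -0.4808) x1=(0.4963, -1.8112)
step 5: x0=(0.2361, -0.5104) x1=(0.4523, -1.8467)
step 6: x0=(0.2646, -0.5417) x1=(0.4081, -1.8814)
step 7: x0=(0.2933, -0.5747) x1=(0.3638, -1.9153)
step 8: x0=(0.3220, -0.6094) x1=(0.3195, -1.9483)
step 9: x0=(0.3508, -0.6458) x1=(0.2752, -1.9804)
step 10: x0=(0.3794, -0.6838) x1=(0.2310, -2.0117)
step 11: x0=(0.4079, -0.7235) x1=(0.1868, -2.0422)
step 12: x0=(0.4361, -0.7648) x1=(0.1428, -2.0719)
step 13: x0=(0.4639, -0.8078) x1=(0.0989, -2.1007)
step 14: x0=(0.4912, -0.8524) x1=(0.0553, -2.1288)
step 15: x0=(0.5181, -0.8986) x1=(0.0120, -2.1560)
step 16: x0=(0.5442, -0.9464) x1=(-0.0310, -2.1823)
step 17: x0=(0.5696, -0.9959) x1=(-0.0737, -2.2079)
step 18: x0=(0.5941, -1.0470) x1=(-0.1158, -2.2326)

(0.5941, -1.0470)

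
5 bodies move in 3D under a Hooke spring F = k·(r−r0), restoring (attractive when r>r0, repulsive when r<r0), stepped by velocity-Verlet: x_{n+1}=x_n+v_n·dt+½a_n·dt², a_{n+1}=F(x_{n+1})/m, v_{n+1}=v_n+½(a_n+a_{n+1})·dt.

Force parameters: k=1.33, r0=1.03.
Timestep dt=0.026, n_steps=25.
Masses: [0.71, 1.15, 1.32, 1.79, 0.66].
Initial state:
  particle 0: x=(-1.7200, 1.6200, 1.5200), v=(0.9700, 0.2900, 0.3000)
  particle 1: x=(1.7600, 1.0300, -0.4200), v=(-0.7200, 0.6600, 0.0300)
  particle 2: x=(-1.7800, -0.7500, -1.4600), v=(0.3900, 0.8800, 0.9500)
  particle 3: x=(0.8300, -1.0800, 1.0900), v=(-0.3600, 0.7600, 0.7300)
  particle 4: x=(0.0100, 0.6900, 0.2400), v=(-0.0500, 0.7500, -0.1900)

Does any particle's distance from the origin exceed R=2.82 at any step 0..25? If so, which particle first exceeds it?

step 0: x0=(-1.7200, 1.6200, 1.5200) x1=(1.7600, 1.0300, -0.4200) x2=(-1.7800, -0.7500, -1.4600) x3=(0.8300, -1.0800, 1.0900) x4=(0.0100, 0.6900, 0.2400)
step 1: x0=(-1.6914, 1.6246, 1.5249) x1=(1.7387, 1.0462, -0.4185) x2=(-1.7679, -0.7258, -1.4333) x3=(0.8197, -1.0591, 1.1083) x4=(0.0081, 0.7087, 0.2349)
step 2: x0=(-1.6561, 1.6234, 1.5239) x1=(1.7123, 1.0606, -0.4154) x2=(-1.7520, -0.6992, -1.4027) x3=(0.8077, -1.0360, 1.1250) x4=(0.0050, 0.7258, 0.2295)
step 3: x0=(-1.6144, 1.6165, 1.5171) x1=(1.6809, 1.0732, -0.4109) x2=(-1.7322, -0.6700, -1.3681) x3=(0.7940, -1.0108, 1.1403) x4=(0.0008, 0.7414, 0.2240)
step 4: x0=(-1.5665, 1.6040, 1.5047) x1=(1.6446, 1.0839, -0.4048) x2=(-1.7088, -0.6384, -1.3298) x3=(0.7785, -0.9833, 1.1541) x4=(-0.0046, 0.7553, 0.2183)
step 5: x0=(-1.5125, 1.5862, 1.4869) x1=(1.6036, 1.0928, -0.3972) x2=(-1.6816, -0.6044, -1.2878) x3=(0.7614, -0.9537, 1.1665) x4=(-0.0110, 0.7677, 0.2126)
step 6: x0=(-1.4529, 1.5631, 1.4636) x1=(1.5581, 1.0999, -0.3880) x2=(-1.6509, -0.5682, -1.2422) x3=(0.7427, -0.9220, 1.1773) x4=(-0.0184, 0.7785, 0.2068)
step 7: x0=(-1.3880, 1.5351, 1.4353) x1=(1.5082, 1.1053, -0.3774) x2=(-1.6167, -0.5297, -1.1932) x3=(0.7225, -0.8883, 1.1866) x4=(-0.0268, 0.7877, 0.2010)
step 8: x0=(-1.3180, 1.5023, 1.4021) x1=(1.4541, 1.1089, -0.3654) x2=(-1.5791, -0.4890, -1.1408) x3=(0.7008, -0.8526, 1.1945) x4=(-0.0359, 0.7953, 0.1953)
step 9: x0=(-1.2434, 1.4650, 1.3643) x1=(1.3961, 1.1108, -0.3519) x2=(-1.5383, -0.4464, -1.0853) x3=(0.6777, -0.8149, 1.2009) x4=(-0.0459, 0.8014, 0.1898)
step 10: x0=(-1.1645, 1.4236, 1.3221) x1=(1.3343, 1.1111, -0.3370) x2=(-1.4944, -0.4018, -1.0268) x3=(0.6532, -0.7754, 1.2059) x4=(-0.0565, 0.8061, 0.1844)
step 11: x0=(-1.0818, 1.3783, 1.2760) x1=(1.2691, 1.1098, -0.3208) x2=(-1.4474, -0.3555, -0.9654) x3=(0.6274, -0.7341, 1.2094) x4=(-0.0676, 0.8092, 0.1791)
step 12: x0=(-0.9956, 1.3295, 1.2262) x1=(1.2006, 1.1070, -0.3034) x2=(-1.3977, -0.3074, -0.9014) x3=(0.6004, -0.6911, 1.2116) x4=(-0.0793, 0.8109, 0.1740)
step 13: x0=(-0.9066, 1.2775, 1.1731) x1=(1.1293, 1.1026, -0.2847) x2=(-1.3453, -0.2579, -0.8349) x3=(0.5723, -0.6465, 1.2124) x4=(-0.0913, 0.8113, 0.1692)
step 14: x0=(-0.8149, 1.2226, 1.1171) x1=(1.0553, 1.0968, -0.2649) x2=(-1.2904, -0.2069, -0.7661) x3=(0.5432, -0.6004, 1.2118) x4=(-0.1036, 0.8102, 0.1646)
step 15: x0=(-0.7212, 1.1653, 1.0586) x1=(0.9789, 1.0897, -0.2440) x2=(-1.2332, -0.1547, -0.6953) x3=(0.5131, -0.5529, 1.2100) x4=(-0.1161, 0.8079, 0.1602)
step 16: x0=(-0.6259, 1.1058, 0.9980) x1=(0.9005, 1.0813, -0.2221) x2=(-1.1739, -0.1014, -0.6226) x3=(0.4822, -0.5040, 1.2069) x4=(-0.1287, 0.8044, 0.1560)
step 17: x0=(-0.5293, 1.0446, 0.9358) x1=(0.8204, 1.0717, -0.1994) x2=(-1.1126, -0.0472, -0.5483) x3=(0.4505, -0.4540, 1.2026) x4=(-0.1413, 0.7997, 0.1520)
step 18: x0=(-0.4319, 0.9819, 0.8725) x1=(0.7388, 1.0610, -0.1759) x2=(-1.0497, 0.0078, -0.4726) x3=(0.4181, -0.4029, 1.1972) x4=(-0.1539, 0.7939, 0.1481)
step 19: x0=(-0.3340, 0.9182, 0.8083) x1=(0.6561, 1.0493, -0.1517) x2=(-0.9853, 0.0634, -0.3957) x3=(0.3851, -0.3508, 1.1907) x4=(-0.1664, 0.7872, 0.1443)
step 20: x0=(-0.2359, 0.8537, 0.7439) x1=(0.5726, 1.0367, -0.1269) x2=(-0.9196, 0.1195, -0.3178) x3=(0.3516, -0.2978, 1.1833) x4=(-0.1788, 0.7795, 0.1406)
step 21: x0=(-0.1378, 0.7887, 0.6795) x1=(0.4886, 1.0234, -0.1016) x2=(-0.8529, 0.1758, -0.2391) x3=(0.3177, -0.2441, 1.1749) x4=(-0.1912, 0.7712, 0.1368)
step 22: x0=(-0.0397, 0.7233, 0.6156) x1=(0.4043, 1.0095, -0.0761) x2=(-0.7855, 0.2323, -0.1598) x3=(0.2834, -0.1898, 1.1657) x4=(-0.2037, 0.7623, 0.1330)
step 23: x0=(0.0584, 0.6576, 0.5524) x1=(0.3201, 0.9951, -0.0503) x2=(-0.7175, 0.2888, -0.0801) x3=(0.2488, -0.1349, 1.1558) x4=(-0.2164, 0.7531, 0.1292)
step 24: x0=(0.1566, 0.5916, 0.4901) x1=(0.2360, 0.9806, -0.0245) x2=(-0.6494, 0.3452, -0.0001) x3=(0.2141, -0.0797, 1.1453) x4=(-0.2296, 0.7437, 0.1255)
step 25: x0=(0.2553, 0.5253, 0.4284) x1=(0.1523, 0.9661, 0.0013) x2=(-0.5812, 0.4012, 0.0800) x3=(0.1791, -0.0241, 1.1344) x4=(-0.2431, 0.7344, 0.1220)

no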